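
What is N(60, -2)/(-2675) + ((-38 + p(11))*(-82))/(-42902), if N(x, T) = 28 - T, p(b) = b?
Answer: -720951/11476285 ≈ -0.062821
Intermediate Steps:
N(60, -2)/(-2675) + ((-38 + p(11))*(-82))/(-42902) = (28 - 1*(-2))/(-2675) + ((-38 + 11)*(-82))/(-42902) = (28 + 2)*(-1/2675) - 27*(-82)*(-1/42902) = 30*(-1/2675) + 2214*(-1/42902) = -6/535 - 1107/21451 = -720951/11476285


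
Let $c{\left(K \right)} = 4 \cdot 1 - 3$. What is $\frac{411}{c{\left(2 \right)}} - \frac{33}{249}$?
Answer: $\frac{34102}{83} \approx 410.87$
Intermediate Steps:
$c{\left(K \right)} = 1$ ($c{\left(K \right)} = 4 - 3 = 1$)
$\frac{411}{c{\left(2 \right)}} - \frac{33}{249} = \frac{411}{1} - \frac{33}{249} = 411 \cdot 1 - \frac{11}{83} = 411 - \frac{11}{83} = \frac{34102}{83}$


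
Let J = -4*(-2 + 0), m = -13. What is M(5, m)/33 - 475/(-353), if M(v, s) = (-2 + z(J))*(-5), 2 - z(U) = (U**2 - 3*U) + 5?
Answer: 31700/3883 ≈ 8.1638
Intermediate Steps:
J = 8 (J = -4*(-2) = 8)
z(U) = -3 - U**2 + 3*U (z(U) = 2 - ((U**2 - 3*U) + 5) = 2 - (5 + U**2 - 3*U) = 2 + (-5 - U**2 + 3*U) = -3 - U**2 + 3*U)
M(v, s) = 225 (M(v, s) = (-2 + (-3 - 1*8**2 + 3*8))*(-5) = (-2 + (-3 - 1*64 + 24))*(-5) = (-2 + (-3 - 64 + 24))*(-5) = (-2 - 43)*(-5) = -45*(-5) = 225)
M(5, m)/33 - 475/(-353) = 225/33 - 475/(-353) = 225*(1/33) - 475*(-1/353) = 75/11 + 475/353 = 31700/3883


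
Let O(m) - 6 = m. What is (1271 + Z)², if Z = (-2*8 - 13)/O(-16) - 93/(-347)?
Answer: 19548450777769/12040900 ≈ 1.6235e+6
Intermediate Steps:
O(m) = 6 + m
Z = 10993/3470 (Z = (-2*8 - 13)/(6 - 16) - 93/(-347) = (-16 - 13)/(-10) - 93*(-1/347) = -29*(-⅒) + 93/347 = 29/10 + 93/347 = 10993/3470 ≈ 3.1680)
(1271 + Z)² = (1271 + 10993/3470)² = (4421363/3470)² = 19548450777769/12040900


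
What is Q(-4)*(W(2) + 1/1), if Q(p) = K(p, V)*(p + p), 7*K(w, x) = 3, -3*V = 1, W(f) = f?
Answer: -72/7 ≈ -10.286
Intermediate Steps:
V = -⅓ (V = -⅓*1 = -⅓ ≈ -0.33333)
K(w, x) = 3/7 (K(w, x) = (⅐)*3 = 3/7)
Q(p) = 6*p/7 (Q(p) = 3*(p + p)/7 = 3*(2*p)/7 = 6*p/7)
Q(-4)*(W(2) + 1/1) = ((6/7)*(-4))*(2 + 1/1) = -24*(2 + 1)/7 = -24/7*3 = -72/7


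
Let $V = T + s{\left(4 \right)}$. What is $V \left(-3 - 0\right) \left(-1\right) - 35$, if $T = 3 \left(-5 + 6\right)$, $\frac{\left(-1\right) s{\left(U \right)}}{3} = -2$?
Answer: $-8$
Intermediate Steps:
$s{\left(U \right)} = 6$ ($s{\left(U \right)} = \left(-3\right) \left(-2\right) = 6$)
$T = 3$ ($T = 3 \cdot 1 = 3$)
$V = 9$ ($V = 3 + 6 = 9$)
$V \left(-3 - 0\right) \left(-1\right) - 35 = 9 \left(-3 - 0\right) \left(-1\right) - 35 = 9 \left(-3 + 0\right) \left(-1\right) - 35 = 9 \left(\left(-3\right) \left(-1\right)\right) - 35 = 9 \cdot 3 - 35 = 27 - 35 = -8$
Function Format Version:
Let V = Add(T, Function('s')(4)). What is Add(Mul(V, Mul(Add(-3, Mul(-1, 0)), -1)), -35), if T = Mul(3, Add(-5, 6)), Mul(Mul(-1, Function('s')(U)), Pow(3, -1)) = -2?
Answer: -8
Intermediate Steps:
Function('s')(U) = 6 (Function('s')(U) = Mul(-3, -2) = 6)
T = 3 (T = Mul(3, 1) = 3)
V = 9 (V = Add(3, 6) = 9)
Add(Mul(V, Mul(Add(-3, Mul(-1, 0)), -1)), -35) = Add(Mul(9, Mul(Add(-3, Mul(-1, 0)), -1)), -35) = Add(Mul(9, Mul(Add(-3, 0), -1)), -35) = Add(Mul(9, Mul(-3, -1)), -35) = Add(Mul(9, 3), -35) = Add(27, -35) = -8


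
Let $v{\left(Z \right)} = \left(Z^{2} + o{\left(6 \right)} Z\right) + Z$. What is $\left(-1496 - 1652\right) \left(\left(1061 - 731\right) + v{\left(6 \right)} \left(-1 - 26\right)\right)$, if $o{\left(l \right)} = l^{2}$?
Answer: $20890128$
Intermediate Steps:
$v{\left(Z \right)} = Z^{2} + 37 Z$ ($v{\left(Z \right)} = \left(Z^{2} + 6^{2} Z\right) + Z = \left(Z^{2} + 36 Z\right) + Z = Z^{2} + 37 Z$)
$\left(-1496 - 1652\right) \left(\left(1061 - 731\right) + v{\left(6 \right)} \left(-1 - 26\right)\right) = \left(-1496 - 1652\right) \left(\left(1061 - 731\right) + 6 \left(37 + 6\right) \left(-1 - 26\right)\right) = - 3148 \left(\left(1061 - 731\right) + 6 \cdot 43 \left(-27\right)\right) = - 3148 \left(330 + 258 \left(-27\right)\right) = - 3148 \left(330 - 6966\right) = \left(-3148\right) \left(-6636\right) = 20890128$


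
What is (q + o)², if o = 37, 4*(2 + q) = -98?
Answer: 441/4 ≈ 110.25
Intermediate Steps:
q = -53/2 (q = -2 + (¼)*(-98) = -2 - 49/2 = -53/2 ≈ -26.500)
(q + o)² = (-53/2 + 37)² = (21/2)² = 441/4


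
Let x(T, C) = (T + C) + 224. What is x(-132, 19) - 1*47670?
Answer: -47559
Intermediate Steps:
x(T, C) = 224 + C + T (x(T, C) = (C + T) + 224 = 224 + C + T)
x(-132, 19) - 1*47670 = (224 + 19 - 132) - 1*47670 = 111 - 47670 = -47559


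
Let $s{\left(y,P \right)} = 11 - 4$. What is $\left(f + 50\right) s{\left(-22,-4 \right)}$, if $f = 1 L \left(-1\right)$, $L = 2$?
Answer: $336$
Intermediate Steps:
$s{\left(y,P \right)} = 7$
$f = -2$ ($f = 1 \cdot 2 \left(-1\right) = 2 \left(-1\right) = -2$)
$\left(f + 50\right) s{\left(-22,-4 \right)} = \left(-2 + 50\right) 7 = 48 \cdot 7 = 336$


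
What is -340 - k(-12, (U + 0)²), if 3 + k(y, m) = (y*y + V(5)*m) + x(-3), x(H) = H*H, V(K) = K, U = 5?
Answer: -615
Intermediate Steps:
x(H) = H²
k(y, m) = 6 + y² + 5*m (k(y, m) = -3 + ((y*y + 5*m) + (-3)²) = -3 + ((y² + 5*m) + 9) = -3 + (9 + y² + 5*m) = 6 + y² + 5*m)
-340 - k(-12, (U + 0)²) = -340 - (6 + (-12)² + 5*(5 + 0)²) = -340 - (6 + 144 + 5*5²) = -340 - (6 + 144 + 5*25) = -340 - (6 + 144 + 125) = -340 - 1*275 = -340 - 275 = -615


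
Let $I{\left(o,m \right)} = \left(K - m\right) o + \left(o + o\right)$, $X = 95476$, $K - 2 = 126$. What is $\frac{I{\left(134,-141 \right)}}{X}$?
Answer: $\frac{18157}{47738} \approx 0.38035$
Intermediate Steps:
$K = 128$ ($K = 2 + 126 = 128$)
$I{\left(o,m \right)} = 2 o + o \left(128 - m\right)$ ($I{\left(o,m \right)} = \left(128 - m\right) o + \left(o + o\right) = o \left(128 - m\right) + 2 o = 2 o + o \left(128 - m\right)$)
$\frac{I{\left(134,-141 \right)}}{X} = \frac{134 \left(130 - -141\right)}{95476} = 134 \left(130 + 141\right) \frac{1}{95476} = 134 \cdot 271 \cdot \frac{1}{95476} = 36314 \cdot \frac{1}{95476} = \frac{18157}{47738}$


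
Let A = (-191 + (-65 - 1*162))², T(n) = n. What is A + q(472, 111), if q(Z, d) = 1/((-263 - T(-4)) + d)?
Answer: 25859151/148 ≈ 1.7472e+5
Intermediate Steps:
A = 174724 (A = (-191 + (-65 - 162))² = (-191 - 227)² = (-418)² = 174724)
q(Z, d) = 1/(-259 + d) (q(Z, d) = 1/((-263 - 1*(-4)) + d) = 1/((-263 + 4) + d) = 1/(-259 + d))
A + q(472, 111) = 174724 + 1/(-259 + 111) = 174724 + 1/(-148) = 174724 - 1/148 = 25859151/148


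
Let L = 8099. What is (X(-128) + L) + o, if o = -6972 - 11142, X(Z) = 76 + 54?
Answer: -9885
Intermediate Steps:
X(Z) = 130
o = -18114
(X(-128) + L) + o = (130 + 8099) - 18114 = 8229 - 18114 = -9885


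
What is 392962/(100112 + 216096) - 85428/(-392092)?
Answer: 22636284191/15497828392 ≈ 1.4606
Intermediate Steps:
392962/(100112 + 216096) - 85428/(-392092) = 392962/316208 - 85428*(-1/392092) = 392962*(1/316208) + 21357/98023 = 196481/158104 + 21357/98023 = 22636284191/15497828392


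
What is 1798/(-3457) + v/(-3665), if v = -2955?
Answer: 725153/2533981 ≈ 0.28617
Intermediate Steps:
1798/(-3457) + v/(-3665) = 1798/(-3457) - 2955/(-3665) = 1798*(-1/3457) - 2955*(-1/3665) = -1798/3457 + 591/733 = 725153/2533981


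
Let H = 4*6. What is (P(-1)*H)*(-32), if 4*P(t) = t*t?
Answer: -192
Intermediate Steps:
P(t) = t**2/4 (P(t) = (t*t)/4 = t**2/4)
H = 24
(P(-1)*H)*(-32) = (((1/4)*(-1)**2)*24)*(-32) = (((1/4)*1)*24)*(-32) = ((1/4)*24)*(-32) = 6*(-32) = -192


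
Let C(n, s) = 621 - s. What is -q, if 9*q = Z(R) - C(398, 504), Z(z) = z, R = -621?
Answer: 82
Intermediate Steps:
q = -82 (q = (-621 - (621 - 1*504))/9 = (-621 - (621 - 504))/9 = (-621 - 1*117)/9 = (-621 - 117)/9 = (⅑)*(-738) = -82)
-q = -1*(-82) = 82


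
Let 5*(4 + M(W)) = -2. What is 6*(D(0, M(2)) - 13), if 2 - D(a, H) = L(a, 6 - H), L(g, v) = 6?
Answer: -102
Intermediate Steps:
M(W) = -22/5 (M(W) = -4 + (1/5)*(-2) = -4 - 2/5 = -22/5)
D(a, H) = -4 (D(a, H) = 2 - 1*6 = 2 - 6 = -4)
6*(D(0, M(2)) - 13) = 6*(-4 - 13) = 6*(-17) = -102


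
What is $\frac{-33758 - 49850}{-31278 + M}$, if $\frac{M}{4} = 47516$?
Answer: $- \frac{41804}{79393} \approx -0.52655$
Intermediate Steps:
$M = 190064$ ($M = 4 \cdot 47516 = 190064$)
$\frac{-33758 - 49850}{-31278 + M} = \frac{-33758 - 49850}{-31278 + 190064} = - \frac{83608}{158786} = \left(-83608\right) \frac{1}{158786} = - \frac{41804}{79393}$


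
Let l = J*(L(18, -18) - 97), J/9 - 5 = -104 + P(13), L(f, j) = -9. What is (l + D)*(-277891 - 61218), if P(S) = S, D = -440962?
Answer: 121712324062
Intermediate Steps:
J = -774 (J = 45 + 9*(-104 + 13) = 45 + 9*(-91) = 45 - 819 = -774)
l = 82044 (l = -774*(-9 - 97) = -774*(-106) = 82044)
(l + D)*(-277891 - 61218) = (82044 - 440962)*(-277891 - 61218) = -358918*(-339109) = 121712324062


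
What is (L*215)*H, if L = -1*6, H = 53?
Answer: -68370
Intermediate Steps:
L = -6
(L*215)*H = -6*215*53 = -1290*53 = -68370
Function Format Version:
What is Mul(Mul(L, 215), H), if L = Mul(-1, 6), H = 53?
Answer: -68370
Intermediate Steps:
L = -6
Mul(Mul(L, 215), H) = Mul(Mul(-6, 215), 53) = Mul(-1290, 53) = -68370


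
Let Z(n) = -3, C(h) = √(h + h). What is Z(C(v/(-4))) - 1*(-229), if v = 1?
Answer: 226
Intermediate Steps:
C(h) = √2*√h (C(h) = √(2*h) = √2*√h)
Z(C(v/(-4))) - 1*(-229) = -3 - 1*(-229) = -3 + 229 = 226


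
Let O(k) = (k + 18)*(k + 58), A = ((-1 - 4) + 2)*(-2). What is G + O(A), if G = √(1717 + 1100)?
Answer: 1536 + 3*√313 ≈ 1589.1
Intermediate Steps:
A = 6 (A = (-5 + 2)*(-2) = -3*(-2) = 6)
O(k) = (18 + k)*(58 + k)
G = 3*√313 (G = √2817 = 3*√313 ≈ 53.075)
G + O(A) = 3*√313 + (1044 + 6² + 76*6) = 3*√313 + (1044 + 36 + 456) = 3*√313 + 1536 = 1536 + 3*√313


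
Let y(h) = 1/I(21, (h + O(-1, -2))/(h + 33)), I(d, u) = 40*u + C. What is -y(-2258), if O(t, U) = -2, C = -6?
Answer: -89/3082 ≈ -0.028877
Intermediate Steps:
I(d, u) = -6 + 40*u (I(d, u) = 40*u - 6 = -6 + 40*u)
y(h) = 1/(-6 + 40*(-2 + h)/(33 + h)) (y(h) = 1/(-6 + 40*((h - 2)/(h + 33))) = 1/(-6 + 40*((-2 + h)/(33 + h))) = 1/(-6 + 40*(-2 + h)/(33 + h)))
-y(-2258) = -(33 - 2258)/(2*(-139 + 17*(-2258))) = -(-2225)/(2*(-139 - 38386)) = -(-2225)/(2*(-38525)) = -(-1)*(-2225)/(2*38525) = -1*89/3082 = -89/3082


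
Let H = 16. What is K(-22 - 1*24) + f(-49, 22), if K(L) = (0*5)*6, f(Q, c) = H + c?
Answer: 38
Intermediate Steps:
f(Q, c) = 16 + c
K(L) = 0 (K(L) = 0*6 = 0)
K(-22 - 1*24) + f(-49, 22) = 0 + (16 + 22) = 0 + 38 = 38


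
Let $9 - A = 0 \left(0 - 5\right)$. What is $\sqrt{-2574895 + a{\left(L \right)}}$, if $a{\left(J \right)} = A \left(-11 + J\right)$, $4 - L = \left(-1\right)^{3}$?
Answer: $i \sqrt{2574949} \approx 1604.7 i$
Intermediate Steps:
$A = 9$ ($A = 9 - 0 \left(0 - 5\right) = 9 - 0 \left(-5\right) = 9 - 0 = 9 + 0 = 9$)
$L = 5$ ($L = 4 - \left(-1\right)^{3} = 4 - -1 = 4 + 1 = 5$)
$a{\left(J \right)} = -99 + 9 J$ ($a{\left(J \right)} = 9 \left(-11 + J\right) = -99 + 9 J$)
$\sqrt{-2574895 + a{\left(L \right)}} = \sqrt{-2574895 + \left(-99 + 9 \cdot 5\right)} = \sqrt{-2574895 + \left(-99 + 45\right)} = \sqrt{-2574895 - 54} = \sqrt{-2574949} = i \sqrt{2574949}$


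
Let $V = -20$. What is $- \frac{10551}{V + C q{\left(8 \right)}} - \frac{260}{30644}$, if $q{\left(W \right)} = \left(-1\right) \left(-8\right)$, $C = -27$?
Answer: $\frac{80815871}{1807996} \approx 44.699$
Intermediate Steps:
$q{\left(W \right)} = 8$
$- \frac{10551}{V + C q{\left(8 \right)}} - \frac{260}{30644} = - \frac{10551}{-20 - 216} - \frac{260}{30644} = - \frac{10551}{-20 - 216} - \frac{65}{7661} = - \frac{10551}{-236} - \frac{65}{7661} = \left(-10551\right) \left(- \frac{1}{236}\right) - \frac{65}{7661} = \frac{10551}{236} - \frac{65}{7661} = \frac{80815871}{1807996}$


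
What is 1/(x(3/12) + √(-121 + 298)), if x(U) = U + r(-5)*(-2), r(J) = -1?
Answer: -12/917 + 16*√177/2751 ≈ 0.064292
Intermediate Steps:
x(U) = 2 + U (x(U) = U - 1*(-2) = U + 2 = 2 + U)
1/(x(3/12) + √(-121 + 298)) = 1/((2 + 3/12) + √(-121 + 298)) = 1/((2 + 3*(1/12)) + √177) = 1/((2 + ¼) + √177) = 1/(9/4 + √177)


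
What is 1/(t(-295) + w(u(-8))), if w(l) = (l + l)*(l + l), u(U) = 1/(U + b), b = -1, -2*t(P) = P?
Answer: 162/23903 ≈ 0.0067774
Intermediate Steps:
t(P) = -P/2
u(U) = 1/(-1 + U) (u(U) = 1/(U - 1) = 1/(-1 + U))
w(l) = 4*l² (w(l) = (2*l)*(2*l) = 4*l²)
1/(t(-295) + w(u(-8))) = 1/(-½*(-295) + 4*(1/(-1 - 8))²) = 1/(295/2 + 4*(1/(-9))²) = 1/(295/2 + 4*(-⅑)²) = 1/(295/2 + 4*(1/81)) = 1/(295/2 + 4/81) = 1/(23903/162) = 162/23903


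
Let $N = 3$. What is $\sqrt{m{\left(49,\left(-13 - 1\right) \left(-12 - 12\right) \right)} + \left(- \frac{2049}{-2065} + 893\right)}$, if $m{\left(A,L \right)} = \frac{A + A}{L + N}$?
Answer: $\frac{2 \sqrt{109560419047065}}{700035} \approx 29.905$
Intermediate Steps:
$m{\left(A,L \right)} = \frac{2 A}{3 + L}$ ($m{\left(A,L \right)} = \frac{A + A}{L + 3} = \frac{2 A}{3 + L}$)
$\sqrt{m{\left(49,\left(-13 - 1\right) \left(-12 - 12\right) \right)} + \left(- \frac{2049}{-2065} + 893\right)} = \sqrt{2 \cdot 49 \frac{1}{3 + \left(-13 - 1\right) \left(-12 - 12\right)} + \left(- \frac{2049}{-2065} + 893\right)} = \sqrt{2 \cdot 49 \frac{1}{3 - -336} + \left(\left(-2049\right) \left(- \frac{1}{2065}\right) + 893\right)} = \sqrt{2 \cdot 49 \frac{1}{3 + 336} + \left(\frac{2049}{2065} + 893\right)} = \sqrt{2 \cdot 49 \cdot \frac{1}{339} + \frac{1846094}{2065}} = \sqrt{\frac{98}{339} + \frac{1846094}{2065}} = \sqrt{\frac{626028236}{700035}} = \frac{2 \sqrt{109560419047065}}{700035}$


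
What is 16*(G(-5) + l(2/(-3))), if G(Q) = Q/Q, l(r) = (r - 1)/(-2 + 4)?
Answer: 8/3 ≈ 2.6667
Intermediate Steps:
l(r) = -1/2 + r/2 (l(r) = (-1 + r)/2 = (-1 + r)*(1/2) = -1/2 + r/2)
G(Q) = 1
16*(G(-5) + l(2/(-3))) = 16*(1 + (-1/2 + (2/(-3))/2)) = 16*(1 + (-1/2 + (2*(-1/3))/2)) = 16*(1 + (-1/2 + (1/2)*(-2/3))) = 16*(1 + (-1/2 - 1/3)) = 16*(1 - 5/6) = 16*(1/6) = 8/3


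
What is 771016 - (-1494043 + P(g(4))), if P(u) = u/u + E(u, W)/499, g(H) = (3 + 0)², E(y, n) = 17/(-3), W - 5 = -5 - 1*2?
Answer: 3390791843/1497 ≈ 2.2651e+6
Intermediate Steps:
W = -2 (W = 5 + (-5 - 1*2) = 5 + (-5 - 2) = 5 - 7 = -2)
E(y, n) = -17/3 (E(y, n) = 17*(-⅓) = -17/3)
g(H) = 9 (g(H) = 3² = 9)
P(u) = 1480/1497 (P(u) = u/u - 17/3/499 = 1 - 17/3*1/499 = 1 - 17/1497 = 1480/1497)
771016 - (-1494043 + P(g(4))) = 771016 - (-1494043 + 1480/1497) = 771016 - 1*(-2236580891/1497) = 771016 + 2236580891/1497 = 3390791843/1497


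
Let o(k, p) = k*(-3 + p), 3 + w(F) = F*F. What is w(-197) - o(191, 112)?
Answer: 17987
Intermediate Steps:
w(F) = -3 + F² (w(F) = -3 + F*F = -3 + F²)
w(-197) - o(191, 112) = (-3 + (-197)²) - 191*(-3 + 112) = (-3 + 38809) - 191*109 = 38806 - 1*20819 = 38806 - 20819 = 17987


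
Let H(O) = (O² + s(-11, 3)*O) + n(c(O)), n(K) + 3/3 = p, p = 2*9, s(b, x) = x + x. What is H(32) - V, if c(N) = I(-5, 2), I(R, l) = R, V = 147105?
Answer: -145872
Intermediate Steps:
c(N) = -5
s(b, x) = 2*x
p = 18
n(K) = 17 (n(K) = -1 + 18 = 17)
H(O) = 17 + O² + 6*O (H(O) = (O² + (2*3)*O) + 17 = (O² + 6*O) + 17 = 17 + O² + 6*O)
H(32) - V = (17 + 32² + 6*32) - 1*147105 = (17 + 1024 + 192) - 147105 = 1233 - 147105 = -145872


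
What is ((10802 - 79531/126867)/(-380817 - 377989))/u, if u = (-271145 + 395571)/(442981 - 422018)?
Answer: -28726391364289/11978172589229652 ≈ -0.0023982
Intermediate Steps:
u = 124426/20963 ≈ 5.9355
((10802 - 79531/126867)/(-380817 - 377989))/u = ((10802 - 79531/126867)/(-380817 - 377989))/(124426/20963) = ((10802 - 79531*1/126867)/(-758806))*(20963/124426) = ((10802 - 79531/126867)*(-1/758806))*(20963/124426) = ((1370337803/126867)*(-1/758806))*(20963/124426) = -1370337803/96267440802*20963/124426 = -28726391364289/11978172589229652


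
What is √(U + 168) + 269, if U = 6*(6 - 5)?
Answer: 269 + √174 ≈ 282.19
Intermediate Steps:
U = 6 (U = 6*1 = 6)
√(U + 168) + 269 = √(6 + 168) + 269 = √174 + 269 = 269 + √174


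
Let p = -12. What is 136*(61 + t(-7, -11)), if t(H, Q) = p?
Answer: 6664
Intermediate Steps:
t(H, Q) = -12
136*(61 + t(-7, -11)) = 136*(61 - 12) = 136*49 = 6664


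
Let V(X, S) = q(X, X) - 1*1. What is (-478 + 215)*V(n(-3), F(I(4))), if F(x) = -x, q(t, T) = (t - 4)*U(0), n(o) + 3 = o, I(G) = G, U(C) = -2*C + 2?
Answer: 5523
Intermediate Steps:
U(C) = 2 - 2*C
n(o) = -3 + o
q(t, T) = -8 + 2*t (q(t, T) = (t - 4)*(2 - 2*0) = (-4 + t)*(2 + 0) = (-4 + t)*2 = -8 + 2*t)
V(X, S) = -9 + 2*X (V(X, S) = (-8 + 2*X) - 1*1 = (-8 + 2*X) - 1 = -9 + 2*X)
(-478 + 215)*V(n(-3), F(I(4))) = (-478 + 215)*(-9 + 2*(-3 - 3)) = -263*(-9 + 2*(-6)) = -263*(-9 - 12) = -263*(-21) = 5523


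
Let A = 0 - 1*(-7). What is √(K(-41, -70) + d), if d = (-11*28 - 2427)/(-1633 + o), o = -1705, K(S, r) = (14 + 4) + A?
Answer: √287685530/3338 ≈ 5.0813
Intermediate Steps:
A = 7 (A = 0 + 7 = 7)
K(S, r) = 25 (K(S, r) = (14 + 4) + 7 = 18 + 7 = 25)
d = 2735/3338 (d = (-11*28 - 2427)/(-1633 - 1705) = (-308 - 2427)/(-3338) = -2735*(-1/3338) = 2735/3338 ≈ 0.81935)
√(K(-41, -70) + d) = √(25 + 2735/3338) = √(86185/3338) = √287685530/3338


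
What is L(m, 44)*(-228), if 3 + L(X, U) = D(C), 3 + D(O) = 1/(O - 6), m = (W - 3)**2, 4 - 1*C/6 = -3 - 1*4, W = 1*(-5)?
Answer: 6821/5 ≈ 1364.2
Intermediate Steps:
W = -5
C = 66 (C = 24 - 6*(-3 - 1*4) = 24 - 6*(-3 - 4) = 24 - 6*(-7) = 24 + 42 = 66)
m = 64 (m = (-5 - 3)**2 = (-8)**2 = 64)
D(O) = -3 + 1/(-6 + O) (D(O) = -3 + 1/(O - 6) = -3 + 1/(-6 + O))
L(X, U) = -359/60 (L(X, U) = -3 + (19 - 3*66)/(-6 + 66) = -3 + (19 - 198)/60 = -3 + (1/60)*(-179) = -3 - 179/60 = -359/60)
L(m, 44)*(-228) = -359/60*(-228) = 6821/5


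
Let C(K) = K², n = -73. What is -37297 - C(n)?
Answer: -42626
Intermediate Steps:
-37297 - C(n) = -37297 - 1*(-73)² = -37297 - 1*5329 = -37297 - 5329 = -42626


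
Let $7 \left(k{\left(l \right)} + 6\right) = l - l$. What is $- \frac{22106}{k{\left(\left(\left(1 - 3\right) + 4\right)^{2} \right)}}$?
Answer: $\frac{11053}{3} \approx 3684.3$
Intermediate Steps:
$k{\left(l \right)} = -6$ ($k{\left(l \right)} = -6 + \frac{l - l}{7} = -6 + \frac{1}{7} \cdot 0 = -6 + 0 = -6$)
$- \frac{22106}{k{\left(\left(\left(1 - 3\right) + 4\right)^{2} \right)}} = - \frac{22106}{-6} = \left(-22106\right) \left(- \frac{1}{6}\right) = \frac{11053}{3}$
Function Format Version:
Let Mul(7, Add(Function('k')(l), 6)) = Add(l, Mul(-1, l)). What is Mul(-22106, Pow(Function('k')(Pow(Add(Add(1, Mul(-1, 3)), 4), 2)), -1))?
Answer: Rational(11053, 3) ≈ 3684.3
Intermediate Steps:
Function('k')(l) = -6 (Function('k')(l) = Add(-6, Mul(Rational(1, 7), Add(l, Mul(-1, l)))) = Add(-6, Mul(Rational(1, 7), 0)) = Add(-6, 0) = -6)
Mul(-22106, Pow(Function('k')(Pow(Add(Add(1, Mul(-1, 3)), 4), 2)), -1)) = Mul(-22106, Pow(-6, -1)) = Mul(-22106, Rational(-1, 6)) = Rational(11053, 3)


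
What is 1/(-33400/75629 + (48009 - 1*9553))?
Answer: 75629/2908355424 ≈ 2.6004e-5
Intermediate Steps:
1/(-33400/75629 + (48009 - 1*9553)) = 1/(-33400*1/75629 + (48009 - 9553)) = 1/(-33400/75629 + 38456) = 1/(2908355424/75629) = 75629/2908355424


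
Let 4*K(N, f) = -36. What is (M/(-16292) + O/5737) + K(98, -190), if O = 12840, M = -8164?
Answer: -146294672/23366801 ≈ -6.2608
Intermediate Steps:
K(N, f) = -9 (K(N, f) = (1/4)*(-36) = -9)
(M/(-16292) + O/5737) + K(98, -190) = (-8164/(-16292) + 12840/5737) - 9 = (-8164*(-1/16292) + 12840*(1/5737)) - 9 = (2041/4073 + 12840/5737) - 9 = 64006537/23366801 - 9 = -146294672/23366801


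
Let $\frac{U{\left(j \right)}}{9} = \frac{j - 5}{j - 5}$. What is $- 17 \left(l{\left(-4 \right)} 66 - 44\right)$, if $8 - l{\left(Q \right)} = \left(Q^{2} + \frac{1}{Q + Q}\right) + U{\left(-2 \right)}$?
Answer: $\frac{78727}{4} \approx 19682.0$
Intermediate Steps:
$U{\left(j \right)} = 9$ ($U{\left(j \right)} = 9 \frac{j - 5}{j - 5} = 9 \frac{-5 + j}{-5 + j} = 9 \cdot 1 = 9$)
$l{\left(Q \right)} = -1 - Q^{2} - \frac{1}{2 Q}$ ($l{\left(Q \right)} = 8 - \left(\left(Q^{2} + \frac{1}{Q + Q}\right) + 9\right) = 8 - \left(\left(Q^{2} + \frac{1}{2 Q}\right) + 9\right) = 8 - \left(9 + Q^{2} + \frac{1}{2 Q}\right) = -1 - Q^{2} - \frac{1}{2 Q}$)
$- 17 \left(l{\left(-4 \right)} 66 - 44\right) = - 17 \left(\left(-1 - \left(-4\right)^{2} - \frac{1}{2 \left(-4\right)}\right) 66 - 44\right) = - 17 \left(\left(-1 - 16 - - \frac{1}{8}\right) 66 - 44\right) = - 17 \left(\left(-1 - 16 + \frac{1}{8}\right) 66 - 44\right) = - 17 \left(\left(- \frac{135}{8}\right) 66 - 44\right) = - 17 \left(- \frac{4455}{4} - 44\right) = \left(-17\right) \left(- \frac{4631}{4}\right) = \frac{78727}{4}$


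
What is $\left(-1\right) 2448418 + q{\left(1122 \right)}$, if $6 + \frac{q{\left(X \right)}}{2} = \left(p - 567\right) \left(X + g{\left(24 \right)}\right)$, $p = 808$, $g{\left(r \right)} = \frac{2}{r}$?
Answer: $- \frac{11445515}{6} \approx -1.9076 \cdot 10^{6}$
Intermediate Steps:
$q{\left(X \right)} = \frac{169}{6} + 482 X$ ($q{\left(X \right)} = -12 + 2 \left(808 - 567\right) \left(X + \frac{2}{24}\right) = -12 + 2 \cdot 241 \left(X + 2 \cdot \frac{1}{24}\right) = -12 + 2 \cdot 241 \left(X + \frac{1}{12}\right) = -12 + 2 \cdot 241 \left(\frac{1}{12} + X\right) = -12 + 2 \left(\frac{241}{12} + 241 X\right) = -12 + \left(\frac{241}{6} + 482 X\right) = \frac{169}{6} + 482 X$)
$\left(-1\right) 2448418 + q{\left(1122 \right)} = \left(-1\right) 2448418 + \left(\frac{169}{6} + 482 \cdot 1122\right) = -2448418 + \left(\frac{169}{6} + 540804\right) = -2448418 + \frac{3244993}{6} = - \frac{11445515}{6}$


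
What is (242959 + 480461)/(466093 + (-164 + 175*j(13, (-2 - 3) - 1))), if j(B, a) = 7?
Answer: 40190/25953 ≈ 1.5486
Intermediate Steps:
(242959 + 480461)/(466093 + (-164 + 175*j(13, (-2 - 3) - 1))) = (242959 + 480461)/(466093 + (-164 + 175*7)) = 723420/(466093 + (-164 + 1225)) = 723420/(466093 + 1061) = 723420/467154 = 723420*(1/467154) = 40190/25953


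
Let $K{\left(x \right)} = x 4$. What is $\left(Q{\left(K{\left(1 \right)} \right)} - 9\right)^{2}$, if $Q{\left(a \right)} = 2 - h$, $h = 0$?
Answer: $49$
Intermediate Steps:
$K{\left(x \right)} = 4 x$
$Q{\left(a \right)} = 2$ ($Q{\left(a \right)} = 2 - 0 = 2 + 0 = 2$)
$\left(Q{\left(K{\left(1 \right)} \right)} - 9\right)^{2} = \left(2 - 9\right)^{2} = \left(-7\right)^{2} = 49$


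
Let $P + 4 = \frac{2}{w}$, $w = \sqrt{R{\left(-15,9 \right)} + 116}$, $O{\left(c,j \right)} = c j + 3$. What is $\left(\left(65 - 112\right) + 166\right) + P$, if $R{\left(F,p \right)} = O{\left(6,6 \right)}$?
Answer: $115 + \frac{2 \sqrt{155}}{155} \approx 115.16$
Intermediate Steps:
$O{\left(c,j \right)} = 3 + c j$
$R{\left(F,p \right)} = 39$ ($R{\left(F,p \right)} = 3 + 6 \cdot 6 = 3 + 36 = 39$)
$w = \sqrt{155}$ ($w = \sqrt{39 + 116} = \sqrt{155} \approx 12.45$)
$P = -4 + \frac{2 \sqrt{155}}{155}$ ($P = -4 + \frac{2}{\sqrt{155}} = -4 + 2 \frac{\sqrt{155}}{155} = -4 + \frac{2 \sqrt{155}}{155} \approx -3.8394$)
$\left(\left(65 - 112\right) + 166\right) + P = \left(\left(65 - 112\right) + 166\right) - \left(4 - \frac{2 \sqrt{155}}{155}\right) = \left(-47 + 166\right) - \left(4 - \frac{2 \sqrt{155}}{155}\right) = 119 - \left(4 - \frac{2 \sqrt{155}}{155}\right) = 115 + \frac{2 \sqrt{155}}{155}$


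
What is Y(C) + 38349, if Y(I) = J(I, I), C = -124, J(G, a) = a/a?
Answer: 38350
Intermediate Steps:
J(G, a) = 1
Y(I) = 1
Y(C) + 38349 = 1 + 38349 = 38350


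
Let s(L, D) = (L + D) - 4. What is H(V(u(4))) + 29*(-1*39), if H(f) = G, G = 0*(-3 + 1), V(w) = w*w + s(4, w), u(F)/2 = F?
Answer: -1131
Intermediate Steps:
s(L, D) = -4 + D + L (s(L, D) = (D + L) - 4 = -4 + D + L)
u(F) = 2*F
V(w) = w + w² (V(w) = w*w + (-4 + w + 4) = w² + w = w + w²)
G = 0 (G = 0*(-2) = 0)
H(f) = 0
H(V(u(4))) + 29*(-1*39) = 0 + 29*(-1*39) = 0 + 29*(-39) = 0 - 1131 = -1131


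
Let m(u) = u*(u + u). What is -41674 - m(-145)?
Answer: -83724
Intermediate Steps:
m(u) = 2*u**2 (m(u) = u*(2*u) = 2*u**2)
-41674 - m(-145) = -41674 - 2*(-145)**2 = -41674 - 2*21025 = -41674 - 1*42050 = -41674 - 42050 = -83724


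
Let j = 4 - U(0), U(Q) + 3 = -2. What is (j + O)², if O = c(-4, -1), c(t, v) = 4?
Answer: 169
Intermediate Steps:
U(Q) = -5 (U(Q) = -3 - 2 = -5)
O = 4
j = 9 (j = 4 - 1*(-5) = 4 + 5 = 9)
(j + O)² = (9 + 4)² = 13² = 169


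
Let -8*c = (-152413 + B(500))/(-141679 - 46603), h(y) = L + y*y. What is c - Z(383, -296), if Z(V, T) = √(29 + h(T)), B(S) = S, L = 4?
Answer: -151913/1506256 - √87649 ≈ -296.16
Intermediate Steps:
h(y) = 4 + y² (h(y) = 4 + y*y = 4 + y²)
Z(V, T) = √(33 + T²) (Z(V, T) = √(29 + (4 + T²)) = √(33 + T²))
c = -151913/1506256 (c = -(-152413 + 500)/(8*(-141679 - 46603)) = -(-151913)/(8*(-188282)) = -(-151913)*(-1)/(8*188282) = -⅛*151913/188282 = -151913/1506256 ≈ -0.10085)
c - Z(383, -296) = -151913/1506256 - √(33 + (-296)²) = -151913/1506256 - √(33 + 87616) = -151913/1506256 - √87649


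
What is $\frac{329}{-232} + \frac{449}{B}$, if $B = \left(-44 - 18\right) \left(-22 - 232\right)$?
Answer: $- \frac{1269231}{913384} \approx -1.3896$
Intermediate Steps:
$B = 15748$ ($B = \left(-62\right) \left(-254\right) = 15748$)
$\frac{329}{-232} + \frac{449}{B} = \frac{329}{-232} + \frac{449}{15748} = 329 \left(- \frac{1}{232}\right) + 449 \cdot \frac{1}{15748} = - \frac{329}{232} + \frac{449}{15748} = - \frac{1269231}{913384}$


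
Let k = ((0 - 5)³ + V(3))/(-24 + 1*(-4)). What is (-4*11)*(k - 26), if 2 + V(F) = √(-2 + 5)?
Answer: 6611/7 + 11*√3/7 ≈ 947.15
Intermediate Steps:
V(F) = -2 + √3 (V(F) = -2 + √(-2 + 5) = -2 + √3)
k = 127/28 - √3/28 (k = ((0 - 5)³ + (-2 + √3))/(-24 + 1*(-4)) = ((-5)³ + (-2 + √3))/(-24 - 4) = (-125 + (-2 + √3))/(-28) = (-127 + √3)*(-1/28) = 127/28 - √3/28 ≈ 4.4739)
(-4*11)*(k - 26) = (-4*11)*((127/28 - √3/28) - 26) = -44*(-601/28 - √3/28) = 6611/7 + 11*√3/7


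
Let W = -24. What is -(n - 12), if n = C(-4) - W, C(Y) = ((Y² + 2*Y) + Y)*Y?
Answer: 4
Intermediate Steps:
C(Y) = Y*(Y² + 3*Y) (C(Y) = (Y² + 3*Y)*Y = Y*(Y² + 3*Y))
n = 8 (n = (-4)²*(3 - 4) - 1*(-24) = 16*(-1) + 24 = -16 + 24 = 8)
-(n - 12) = -(8 - 12) = -1*(-4) = 4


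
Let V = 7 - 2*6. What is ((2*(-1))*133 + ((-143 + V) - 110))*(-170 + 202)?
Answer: -16768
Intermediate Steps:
V = -5 (V = 7 - 12 = -5)
((2*(-1))*133 + ((-143 + V) - 110))*(-170 + 202) = ((2*(-1))*133 + ((-143 - 5) - 110))*(-170 + 202) = (-2*133 + (-148 - 110))*32 = (-266 - 258)*32 = -524*32 = -16768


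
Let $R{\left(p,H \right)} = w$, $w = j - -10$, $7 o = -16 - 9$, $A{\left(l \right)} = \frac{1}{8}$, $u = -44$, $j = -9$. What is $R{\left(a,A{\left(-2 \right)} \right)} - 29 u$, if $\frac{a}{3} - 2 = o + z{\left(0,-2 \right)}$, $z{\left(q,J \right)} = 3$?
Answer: $1277$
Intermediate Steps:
$A{\left(l \right)} = \frac{1}{8}$
$o = - \frac{25}{7}$ ($o = \frac{-16 - 9}{7} = \frac{1}{7} \left(-25\right) = - \frac{25}{7} \approx -3.5714$)
$a = \frac{30}{7}$ ($a = 6 + 3 \left(- \frac{25}{7} + 3\right) = 6 + 3 \left(- \frac{4}{7}\right) = 6 - \frac{12}{7} = \frac{30}{7} \approx 4.2857$)
$w = 1$ ($w = -9 - -10 = -9 + 10 = 1$)
$R{\left(p,H \right)} = 1$
$R{\left(a,A{\left(-2 \right)} \right)} - 29 u = 1 - 29 \left(-44\right) = 1 - -1276 = 1 + 1276 = 1277$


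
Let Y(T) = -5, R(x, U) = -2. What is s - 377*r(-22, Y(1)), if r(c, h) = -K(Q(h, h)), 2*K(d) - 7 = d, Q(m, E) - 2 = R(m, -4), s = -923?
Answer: 793/2 ≈ 396.50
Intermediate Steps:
Q(m, E) = 0 (Q(m, E) = 2 - 2 = 0)
K(d) = 7/2 + d/2
r(c, h) = -7/2 (r(c, h) = -(7/2 + (1/2)*0) = -(7/2 + 0) = -1*7/2 = -7/2)
s - 377*r(-22, Y(1)) = -923 - 377*(-7/2) = -923 + 2639/2 = 793/2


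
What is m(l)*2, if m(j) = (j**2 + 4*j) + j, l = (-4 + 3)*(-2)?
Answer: 28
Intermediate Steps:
l = 2 (l = -1*(-2) = 2)
m(j) = j**2 + 5*j
m(l)*2 = (2*(5 + 2))*2 = (2*7)*2 = 14*2 = 28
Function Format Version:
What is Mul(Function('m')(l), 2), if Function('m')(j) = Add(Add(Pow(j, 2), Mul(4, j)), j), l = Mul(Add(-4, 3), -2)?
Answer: 28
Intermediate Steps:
l = 2 (l = Mul(-1, -2) = 2)
Function('m')(j) = Add(Pow(j, 2), Mul(5, j))
Mul(Function('m')(l), 2) = Mul(Mul(2, Add(5, 2)), 2) = Mul(Mul(2, 7), 2) = Mul(14, 2) = 28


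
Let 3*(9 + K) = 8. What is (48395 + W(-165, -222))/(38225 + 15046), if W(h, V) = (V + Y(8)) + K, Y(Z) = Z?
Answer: 144524/159813 ≈ 0.90433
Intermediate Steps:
K = -19/3 (K = -9 + (⅓)*8 = -9 + 8/3 = -19/3 ≈ -6.3333)
W(h, V) = 5/3 + V (W(h, V) = (V + 8) - 19/3 = (8 + V) - 19/3 = 5/3 + V)
(48395 + W(-165, -222))/(38225 + 15046) = (48395 + (5/3 - 222))/(38225 + 15046) = (48395 - 661/3)/53271 = (144524/3)*(1/53271) = 144524/159813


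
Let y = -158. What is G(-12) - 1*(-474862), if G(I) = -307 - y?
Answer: 474713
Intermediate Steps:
G(I) = -149 (G(I) = -307 - 1*(-158) = -307 + 158 = -149)
G(-12) - 1*(-474862) = -149 - 1*(-474862) = -149 + 474862 = 474713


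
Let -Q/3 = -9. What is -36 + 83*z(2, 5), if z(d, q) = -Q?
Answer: -2277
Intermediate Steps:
Q = 27 (Q = -3*(-9) = 27)
z(d, q) = -27 (z(d, q) = -1*27 = -27)
-36 + 83*z(2, 5) = -36 + 83*(-27) = -36 - 2241 = -2277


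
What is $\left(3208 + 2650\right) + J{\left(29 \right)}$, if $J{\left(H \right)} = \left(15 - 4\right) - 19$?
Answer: $5850$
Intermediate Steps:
$J{\left(H \right)} = -8$ ($J{\left(H \right)} = 11 - 19 = -8$)
$\left(3208 + 2650\right) + J{\left(29 \right)} = \left(3208 + 2650\right) - 8 = 5858 - 8 = 5850$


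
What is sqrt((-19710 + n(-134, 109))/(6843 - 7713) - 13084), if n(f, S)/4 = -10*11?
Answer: I*sqrt(98857491)/87 ≈ 114.28*I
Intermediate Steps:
n(f, S) = -440 (n(f, S) = 4*(-10*11) = 4*(-110) = -440)
sqrt((-19710 + n(-134, 109))/(6843 - 7713) - 13084) = sqrt((-19710 - 440)/(6843 - 7713) - 13084) = sqrt(-20150/(-870) - 13084) = sqrt(-20150*(-1/870) - 13084) = sqrt(2015/87 - 13084) = sqrt(-1136293/87) = I*sqrt(98857491)/87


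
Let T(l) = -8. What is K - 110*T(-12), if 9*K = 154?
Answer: 8074/9 ≈ 897.11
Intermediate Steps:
K = 154/9 (K = (1/9)*154 = 154/9 ≈ 17.111)
K - 110*T(-12) = 154/9 - 110*(-8) = 154/9 + 880 = 8074/9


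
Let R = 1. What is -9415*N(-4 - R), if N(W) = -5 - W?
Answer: 0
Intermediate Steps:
-9415*N(-4 - R) = -9415*(-5 - (-4 - 1*1)) = -9415*(-5 - (-4 - 1)) = -9415*(-5 - 1*(-5)) = -9415*(-5 + 5) = -9415*0 = 0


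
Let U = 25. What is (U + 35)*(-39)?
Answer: -2340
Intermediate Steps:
(U + 35)*(-39) = (25 + 35)*(-39) = 60*(-39) = -2340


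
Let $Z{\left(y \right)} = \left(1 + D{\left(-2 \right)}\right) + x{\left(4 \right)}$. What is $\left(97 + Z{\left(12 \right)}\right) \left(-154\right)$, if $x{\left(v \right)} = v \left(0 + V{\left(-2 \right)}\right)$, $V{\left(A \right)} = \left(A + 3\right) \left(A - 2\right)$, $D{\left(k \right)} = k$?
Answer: $-12320$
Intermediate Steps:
$V{\left(A \right)} = \left(-2 + A\right) \left(3 + A\right)$ ($V{\left(A \right)} = \left(3 + A\right) \left(-2 + A\right) = \left(-2 + A\right) \left(3 + A\right)$)
$x{\left(v \right)} = - 4 v$ ($x{\left(v \right)} = v \left(0 - \left(8 - 4\right)\right) = v \left(0 - 4\right) = v \left(-4\right) = - 4 v$)
$Z{\left(y \right)} = -17$ ($Z{\left(y \right)} = \left(1 - 2\right) - 16 = -1 - 16 = -17$)
$\left(97 + Z{\left(12 \right)}\right) \left(-154\right) = \left(97 - 17\right) \left(-154\right) = 80 \left(-154\right) = -12320$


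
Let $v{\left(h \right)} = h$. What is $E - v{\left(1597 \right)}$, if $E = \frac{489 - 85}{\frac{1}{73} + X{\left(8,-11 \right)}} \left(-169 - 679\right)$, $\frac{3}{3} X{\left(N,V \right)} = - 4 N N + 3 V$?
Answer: $- \frac{1085137}{2637} \approx -411.5$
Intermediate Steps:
$X{\left(N,V \right)} = - 4 N^{2} + 3 V$ ($X{\left(N,V \right)} = - 4 N N + 3 V = - 4 N^{2} + 3 V$)
$E = \frac{3126152}{2637}$ ($E = \frac{489 - 85}{\frac{1}{73} + \left(- 4 \cdot 8^{2} + 3 \left(-11\right)\right)} \left(-169 - 679\right) = \frac{404}{\frac{1}{73} - 289} \left(-848\right) = \frac{404}{- \frac{21096}{73}} \left(-848\right) = 404 \left(- \frac{73}{21096}\right) \left(-848\right) = \left(- \frac{7373}{5274}\right) \left(-848\right) = \frac{3126152}{2637} \approx 1185.5$)
$E - v{\left(1597 \right)} = \frac{3126152}{2637} - 1597 = - \frac{1085137}{2637}$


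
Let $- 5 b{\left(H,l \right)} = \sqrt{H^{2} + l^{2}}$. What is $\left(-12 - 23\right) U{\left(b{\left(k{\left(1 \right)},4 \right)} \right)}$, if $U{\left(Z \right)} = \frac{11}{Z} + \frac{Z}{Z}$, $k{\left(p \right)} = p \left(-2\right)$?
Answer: $-35 + \frac{385 \sqrt{5}}{2} \approx 395.44$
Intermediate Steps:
$k{\left(p \right)} = - 2 p$
$b{\left(H,l \right)} = - \frac{\sqrt{H^{2} + l^{2}}}{5}$
$U{\left(Z \right)} = 1 + \frac{11}{Z}$ ($U{\left(Z \right)} = \frac{11}{Z} + 1 = 1 + \frac{11}{Z}$)
$\left(-12 - 23\right) U{\left(b{\left(k{\left(1 \right)},4 \right)} \right)} = \left(-12 - 23\right) \frac{11 - \frac{\sqrt{\left(\left(-2\right) 1\right)^{2} + 4^{2}}}{5}}{\left(- \frac{1}{5}\right) \sqrt{\left(\left(-2\right) 1\right)^{2} + 4^{2}}} = - 35 \frac{11 - \frac{\sqrt{\left(-2\right)^{2} + 16}}{5}}{\left(- \frac{1}{5}\right) \sqrt{\left(-2\right)^{2} + 16}} = - 35 \frac{11 - \frac{\sqrt{4 + 16}}{5}}{\left(- \frac{1}{5}\right) \sqrt{4 + 16}} = - 35 \frac{11 - \frac{\sqrt{20}}{5}}{\left(- \frac{1}{5}\right) \sqrt{20}} = - 35 \frac{11 - \frac{2 \sqrt{5}}{5}}{\left(- \frac{1}{5}\right) 2 \sqrt{5}} = - 35 \frac{11 - \frac{2 \sqrt{5}}{5}}{\left(- \frac{2}{5}\right) \sqrt{5}} = - 35 - \frac{\sqrt{5}}{2} \left(11 - \frac{2 \sqrt{5}}{5}\right) = - 35 \left(- \frac{\sqrt{5} \left(11 - \frac{2 \sqrt{5}}{5}\right)}{2}\right) = \frac{35 \sqrt{5} \left(11 - \frac{2 \sqrt{5}}{5}\right)}{2}$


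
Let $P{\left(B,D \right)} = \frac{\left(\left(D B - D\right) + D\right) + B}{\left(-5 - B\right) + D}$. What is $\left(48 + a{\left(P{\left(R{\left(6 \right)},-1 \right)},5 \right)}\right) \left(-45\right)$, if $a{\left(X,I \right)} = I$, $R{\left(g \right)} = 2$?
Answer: $-2385$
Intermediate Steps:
$P{\left(B,D \right)} = \frac{B + B D}{-5 + D - B}$ ($P{\left(B,D \right)} = \frac{\left(\left(B D - D\right) + D\right) + B}{-5 + D - B} = \frac{\left(\left(- D + B D\right) + D\right) + B}{-5 + D - B} = \frac{B D + B}{-5 + D - B} = \frac{B + B D}{-5 + D - B}$)
$\left(48 + a{\left(P{\left(R{\left(6 \right)},-1 \right)},5 \right)}\right) \left(-45\right) = \left(48 + 5\right) \left(-45\right) = 53 \left(-45\right) = -2385$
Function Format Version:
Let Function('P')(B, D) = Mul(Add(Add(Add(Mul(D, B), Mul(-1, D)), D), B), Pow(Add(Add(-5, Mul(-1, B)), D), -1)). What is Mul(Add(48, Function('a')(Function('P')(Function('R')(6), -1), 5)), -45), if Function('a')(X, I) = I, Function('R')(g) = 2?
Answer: -2385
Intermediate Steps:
Function('P')(B, D) = Mul(Pow(Add(-5, D, Mul(-1, B)), -1), Add(B, Mul(B, D))) (Function('P')(B, D) = Mul(Add(Add(Add(Mul(B, D), Mul(-1, D)), D), B), Pow(Add(-5, D, Mul(-1, B)), -1)) = Mul(Add(Add(Add(Mul(-1, D), Mul(B, D)), D), B), Pow(Add(-5, D, Mul(-1, B)), -1)) = Mul(Add(Mul(B, D), B), Pow(Add(-5, D, Mul(-1, B)), -1)) = Mul(Add(B, Mul(B, D)), Pow(Add(-5, D, Mul(-1, B)), -1)) = Mul(Pow(Add(-5, D, Mul(-1, B)), -1), Add(B, Mul(B, D))))
Mul(Add(48, Function('a')(Function('P')(Function('R')(6), -1), 5)), -45) = Mul(Add(48, 5), -45) = Mul(53, -45) = -2385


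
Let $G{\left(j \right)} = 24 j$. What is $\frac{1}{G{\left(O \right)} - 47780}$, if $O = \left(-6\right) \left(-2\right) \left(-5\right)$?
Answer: $- \frac{1}{49220} \approx -2.0317 \cdot 10^{-5}$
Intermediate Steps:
$O = -60$ ($O = 12 \left(-5\right) = -60$)
$\frac{1}{G{\left(O \right)} - 47780} = \frac{1}{24 \left(-60\right) - 47780} = \frac{1}{-1440 - 47780} = \frac{1}{-49220} = - \frac{1}{49220}$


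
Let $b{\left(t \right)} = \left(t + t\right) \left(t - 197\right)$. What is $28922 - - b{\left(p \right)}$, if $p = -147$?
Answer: $130058$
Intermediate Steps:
$b{\left(t \right)} = 2 t \left(-197 + t\right)$
$28922 - - b{\left(p \right)} = 28922 - - 2 \left(-147\right) \left(-197 - 147\right) = 28922 - - 2 \left(-147\right) \left(-344\right) = 28922 - \left(-1\right) 101136 = 28922 - -101136 = 28922 + 101136 = 130058$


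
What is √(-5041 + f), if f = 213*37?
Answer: 2*√710 ≈ 53.292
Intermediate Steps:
f = 7881
√(-5041 + f) = √(-5041 + 7881) = √2840 = 2*√710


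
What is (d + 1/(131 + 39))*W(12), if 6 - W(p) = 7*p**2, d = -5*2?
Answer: 851199/85 ≈ 10014.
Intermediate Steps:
d = -10
W(p) = 6 - 7*p**2
(d + 1/(131 + 39))*W(12) = (-10 + 1/(131 + 39))*(6 - 7*12**2) = (-10 + 1/170)*(6 - 7*144) = (-10 + 1/170)*(6 - 1008) = -1699/170*(-1002) = 851199/85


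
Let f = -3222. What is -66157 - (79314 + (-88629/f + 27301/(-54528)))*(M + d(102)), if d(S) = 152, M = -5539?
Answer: 1390364913869689/3253504 ≈ 4.2734e+8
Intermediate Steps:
-66157 - (79314 + (-88629/f + 27301/(-54528)))*(M + d(102)) = -66157 - (79314 + (-88629/(-3222) + 27301/(-54528)))*(-5539 + 152) = -66157 - (79314 + (-88629*(-1/3222) + 27301*(-1/54528)))*(-5387) = -66157 - (79314 + (29543/1074 - 27301/54528))*(-5387) = -66157 - (79314 + 87866635/3253504)*(-5387) = -66157 - 258136282891*(-5387)/3253504 = -66157 - 1*(-1390580155933817/3253504) = -66157 + 1390580155933817/3253504 = 1390364913869689/3253504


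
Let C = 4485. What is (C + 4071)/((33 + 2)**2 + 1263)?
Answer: 2139/622 ≈ 3.4389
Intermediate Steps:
(C + 4071)/((33 + 2)**2 + 1263) = (4485 + 4071)/((33 + 2)**2 + 1263) = 8556/(35**2 + 1263) = 8556/(1225 + 1263) = 8556/2488 = 8556*(1/2488) = 2139/622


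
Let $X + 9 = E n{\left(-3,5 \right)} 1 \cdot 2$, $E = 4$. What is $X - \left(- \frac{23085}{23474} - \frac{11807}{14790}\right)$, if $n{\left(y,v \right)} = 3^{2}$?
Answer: $\frac{5622738412}{86795115} \approx 64.782$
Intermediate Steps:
$n{\left(y,v \right)} = 9$
$X = 63$ ($X = -9 + 4 \cdot 9 \cdot 1 \cdot 2 = -9 + 36 \cdot 2 = -9 + 72 = 63$)
$X - \left(- \frac{23085}{23474} - \frac{11807}{14790}\right) = 63 - \left(- \frac{23085}{23474} - \frac{11807}{14790}\right) = 63 - - \frac{154646167}{86795115} = 63 + \left(\frac{23085}{23474} + \frac{11807}{14790}\right) = 63 + \frac{154646167}{86795115} = \frac{5622738412}{86795115}$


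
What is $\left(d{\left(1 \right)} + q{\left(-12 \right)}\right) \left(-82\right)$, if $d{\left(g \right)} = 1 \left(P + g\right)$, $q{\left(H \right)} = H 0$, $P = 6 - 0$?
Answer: $-574$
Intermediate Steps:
$P = 6$ ($P = 6 + 0 = 6$)
$q{\left(H \right)} = 0$
$d{\left(g \right)} = 6 + g$ ($d{\left(g \right)} = 1 \left(6 + g\right) = 6 + g$)
$\left(d{\left(1 \right)} + q{\left(-12 \right)}\right) \left(-82\right) = \left(\left(6 + 1\right) + 0\right) \left(-82\right) = \left(7 + 0\right) \left(-82\right) = 7 \left(-82\right) = -574$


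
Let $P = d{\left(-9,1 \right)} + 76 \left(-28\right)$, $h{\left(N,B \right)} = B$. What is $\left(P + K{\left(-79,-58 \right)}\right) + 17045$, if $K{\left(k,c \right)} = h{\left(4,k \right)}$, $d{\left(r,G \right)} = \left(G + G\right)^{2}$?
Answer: $14842$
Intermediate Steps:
$d{\left(r,G \right)} = 4 G^{2}$ ($d{\left(r,G \right)} = \left(2 G\right)^{2} = 4 G^{2}$)
$K{\left(k,c \right)} = k$
$P = -2124$ ($P = 4 \cdot 1^{2} + 76 \left(-28\right) = 4 \cdot 1 - 2128 = 4 - 2128 = -2124$)
$\left(P + K{\left(-79,-58 \right)}\right) + 17045 = \left(-2124 - 79\right) + 17045 = -2203 + 17045 = 14842$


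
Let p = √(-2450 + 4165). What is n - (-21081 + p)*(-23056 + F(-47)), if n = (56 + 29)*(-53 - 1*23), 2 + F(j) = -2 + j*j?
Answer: -439566391 + 145957*√35 ≈ -4.3870e+8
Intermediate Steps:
p = 7*√35 (p = √1715 = 7*√35 ≈ 41.413)
F(j) = -4 + j² (F(j) = -2 + (-2 + j*j) = -2 + (-2 + j²) = -4 + j²)
n = -6460 (n = 85*(-53 - 23) = 85*(-76) = -6460)
n - (-21081 + p)*(-23056 + F(-47)) = -6460 - (-21081 + 7*√35)*(-23056 + (-4 + (-47)²)) = -6460 - (-21081 + 7*√35)*(-23056 + (-4 + 2209)) = -6460 - (-21081 + 7*√35)*(-23056 + 2205) = -6460 - (-21081 + 7*√35)*(-20851) = -6460 - (439559931 - 145957*√35) = -6460 + (-439559931 + 145957*√35) = -439566391 + 145957*√35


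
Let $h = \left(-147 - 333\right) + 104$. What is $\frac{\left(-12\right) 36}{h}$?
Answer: $\frac{54}{47} \approx 1.1489$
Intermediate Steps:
$h = -376$ ($h = -480 + 104 = -376$)
$\frac{\left(-12\right) 36}{h} = \frac{\left(-12\right) 36}{-376} = \left(-432\right) \left(- \frac{1}{376}\right) = \frac{54}{47}$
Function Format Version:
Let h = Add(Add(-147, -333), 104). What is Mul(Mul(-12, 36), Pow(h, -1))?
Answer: Rational(54, 47) ≈ 1.1489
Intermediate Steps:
h = -376 (h = Add(-480, 104) = -376)
Mul(Mul(-12, 36), Pow(h, -1)) = Mul(Mul(-12, 36), Pow(-376, -1)) = Mul(-432, Rational(-1, 376)) = Rational(54, 47)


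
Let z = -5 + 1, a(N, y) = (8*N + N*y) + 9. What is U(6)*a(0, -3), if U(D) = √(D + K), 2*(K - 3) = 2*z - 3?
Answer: 9*√14/2 ≈ 16.837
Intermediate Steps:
a(N, y) = 9 + 8*N + N*y
z = -4
K = -5/2 (K = 3 + (2*(-4) - 3)/2 = 3 + (-8 - 3)/2 = 3 + (½)*(-11) = 3 - 11/2 = -5/2 ≈ -2.5000)
U(D) = √(-5/2 + D) (U(D) = √(D - 5/2) = √(-5/2 + D))
U(6)*a(0, -3) = (√(-10 + 4*6)/2)*(9 + 8*0 + 0*(-3)) = (√(-10 + 24)/2)*(9 + 0 + 0) = (√14/2)*9 = 9*√14/2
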